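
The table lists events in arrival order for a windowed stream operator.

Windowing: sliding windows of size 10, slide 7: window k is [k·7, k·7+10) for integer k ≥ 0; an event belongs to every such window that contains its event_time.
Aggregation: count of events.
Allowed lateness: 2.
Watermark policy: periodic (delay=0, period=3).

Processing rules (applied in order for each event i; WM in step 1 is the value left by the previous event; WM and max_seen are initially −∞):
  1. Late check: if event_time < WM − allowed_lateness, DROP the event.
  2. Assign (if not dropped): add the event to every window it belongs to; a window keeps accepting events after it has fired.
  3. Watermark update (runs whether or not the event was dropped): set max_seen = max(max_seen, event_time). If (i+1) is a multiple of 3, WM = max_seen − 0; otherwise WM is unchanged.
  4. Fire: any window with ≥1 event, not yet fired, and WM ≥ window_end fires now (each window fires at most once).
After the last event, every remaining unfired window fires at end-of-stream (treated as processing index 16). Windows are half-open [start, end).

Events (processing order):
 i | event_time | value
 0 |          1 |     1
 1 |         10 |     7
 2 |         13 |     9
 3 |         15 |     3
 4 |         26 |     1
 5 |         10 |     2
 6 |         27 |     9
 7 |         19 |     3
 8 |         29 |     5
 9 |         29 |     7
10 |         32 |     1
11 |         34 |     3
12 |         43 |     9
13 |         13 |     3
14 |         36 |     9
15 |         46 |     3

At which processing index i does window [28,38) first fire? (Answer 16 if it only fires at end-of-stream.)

i=0 t=1 v=1: → [0,10); WM=−∞
i=1 t=10 v=7: → [7,17); WM=−∞
i=2 t=13 v=9: → [7,17); WM=13; [0,10) fires=1
i=3 t=15 v=3: → [14,24),[7,17); WM=13
i=4 t=26 v=1: → [21,31); WM=13
i=5 t=10 v=2: DROP (t<13-2); WM=26; [7,17) fires=3 [14,24) fires=1
i=6 t=27 v=9: → [21,31); WM=26
i=7 t=19 v=3: DROP (t<26-2); WM=26
i=8 t=29 v=5: → [28,38),[21,31); WM=29
i=9 t=29 v=7: → [28,38),[21,31); WM=29
i=10 t=32 v=1: → [28,38); WM=29
i=11 t=34 v=3: → [28,38); WM=34; [21,31) fires=4
i=12 t=43 v=9: → [42,52),[35,45); WM=34
i=13 t=13 v=3: DROP (t<34-2); WM=34
i=14 t=36 v=9: → [35,45),[28,38); WM=43; [28,38) fires=5
i=15 t=46 v=3: → [42,52); WM=43

14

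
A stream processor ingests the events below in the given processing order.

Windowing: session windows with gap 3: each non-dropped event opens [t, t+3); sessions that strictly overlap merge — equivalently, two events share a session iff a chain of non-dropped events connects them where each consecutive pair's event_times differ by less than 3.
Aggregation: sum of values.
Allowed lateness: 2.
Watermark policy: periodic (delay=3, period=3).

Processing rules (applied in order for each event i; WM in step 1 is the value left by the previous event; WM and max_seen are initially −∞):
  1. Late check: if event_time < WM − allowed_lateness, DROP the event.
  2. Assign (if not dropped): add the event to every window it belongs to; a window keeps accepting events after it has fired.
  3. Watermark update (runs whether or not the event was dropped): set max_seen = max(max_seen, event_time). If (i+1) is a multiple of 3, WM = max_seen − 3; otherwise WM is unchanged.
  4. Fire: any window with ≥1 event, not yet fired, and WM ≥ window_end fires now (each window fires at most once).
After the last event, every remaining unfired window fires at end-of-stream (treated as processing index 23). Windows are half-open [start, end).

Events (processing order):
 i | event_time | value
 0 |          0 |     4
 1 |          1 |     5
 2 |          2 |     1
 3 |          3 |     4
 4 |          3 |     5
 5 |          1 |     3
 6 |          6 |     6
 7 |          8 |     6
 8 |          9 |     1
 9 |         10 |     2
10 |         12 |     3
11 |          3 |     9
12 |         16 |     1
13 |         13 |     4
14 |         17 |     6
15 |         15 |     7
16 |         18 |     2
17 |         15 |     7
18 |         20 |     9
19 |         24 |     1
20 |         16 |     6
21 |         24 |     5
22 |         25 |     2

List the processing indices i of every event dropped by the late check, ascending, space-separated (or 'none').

i=0 t=0 v=4: → [0,3); WM=−∞
i=1 t=1 v=5: → [0,4); WM=−∞
i=2 t=2 v=1: → [0,5); WM=-1
i=3 t=3 v=4: → [0,6); WM=-1
i=4 t=3 v=5: → [0,6); WM=-1
i=5 t=1 v=3: → [0,6); WM=0
i=6 t=6 v=6: → [6,9); WM=0
i=7 t=8 v=6: → [6,11); WM=0
i=8 t=9 v=1: → [6,12); WM=6
i=9 t=10 v=2: → [6,13); WM=6
i=10 t=12 v=3: → [6,15); WM=6
i=11 t=3 v=9: DROP (t<6-2); WM=9
i=12 t=16 v=1: → [16,19); WM=9
i=13 t=13 v=4: → [6,16); WM=9
i=14 t=17 v=6: → [16,20); WM=14
i=15 t=15 v=7: → [6,20); WM=14
i=16 t=18 v=2: → [6,21); WM=14
i=17 t=15 v=7: → [6,21); WM=15
i=18 t=20 v=9: → [6,23); WM=15
i=19 t=24 v=1: → [24,27); WM=15
i=20 t=16 v=6: → [6,23); WM=21
i=21 t=24 v=5: → [24,27); WM=21
i=22 t=25 v=2: → [24,28); WM=21

11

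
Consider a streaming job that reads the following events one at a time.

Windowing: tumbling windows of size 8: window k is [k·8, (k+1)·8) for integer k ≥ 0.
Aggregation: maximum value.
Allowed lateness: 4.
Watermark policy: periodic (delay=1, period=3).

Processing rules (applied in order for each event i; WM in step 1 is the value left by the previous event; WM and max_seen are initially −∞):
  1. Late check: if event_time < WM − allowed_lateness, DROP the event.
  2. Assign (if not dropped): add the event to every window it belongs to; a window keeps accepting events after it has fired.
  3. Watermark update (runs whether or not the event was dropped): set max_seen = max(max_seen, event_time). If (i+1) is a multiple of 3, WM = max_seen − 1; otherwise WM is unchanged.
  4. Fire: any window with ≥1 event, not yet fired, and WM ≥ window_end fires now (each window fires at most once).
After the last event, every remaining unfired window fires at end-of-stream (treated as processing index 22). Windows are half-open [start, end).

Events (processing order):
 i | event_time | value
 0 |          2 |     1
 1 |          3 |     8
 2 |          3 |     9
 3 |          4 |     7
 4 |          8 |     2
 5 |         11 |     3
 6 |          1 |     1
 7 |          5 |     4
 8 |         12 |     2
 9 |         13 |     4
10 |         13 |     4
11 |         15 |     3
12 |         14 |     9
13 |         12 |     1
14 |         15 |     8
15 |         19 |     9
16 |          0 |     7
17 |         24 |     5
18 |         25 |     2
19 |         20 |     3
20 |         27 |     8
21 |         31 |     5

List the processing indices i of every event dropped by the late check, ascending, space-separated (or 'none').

i=0 t=2 v=1: → [0,8); WM=−∞
i=1 t=3 v=8: → [0,8); WM=−∞
i=2 t=3 v=9: → [0,8); WM=2
i=3 t=4 v=7: → [0,8); WM=2
i=4 t=8 v=2: → [8,16); WM=2
i=5 t=11 v=3: → [8,16); WM=10; [0,8) fires=9
i=6 t=1 v=1: DROP (t<10-4); WM=10
i=7 t=5 v=4: DROP (t<10-4); WM=10
i=8 t=12 v=2: → [8,16); WM=11
i=9 t=13 v=4: → [8,16); WM=11
i=10 t=13 v=4: → [8,16); WM=11
i=11 t=15 v=3: → [8,16); WM=14
i=12 t=14 v=9: → [8,16); WM=14
i=13 t=12 v=1: → [8,16); WM=14
i=14 t=15 v=8: → [8,16); WM=14
i=15 t=19 v=9: → [16,24); WM=14
i=16 t=0 v=7: DROP (t<14-4); WM=14
i=17 t=24 v=5: → [24,32); WM=23; [8,16) fires=9
i=18 t=25 v=2: → [24,32); WM=23
i=19 t=20 v=3: → [16,24); WM=23
i=20 t=27 v=8: → [24,32); WM=26; [16,24) fires=9
i=21 t=31 v=5: → [24,32); WM=26

6 7 16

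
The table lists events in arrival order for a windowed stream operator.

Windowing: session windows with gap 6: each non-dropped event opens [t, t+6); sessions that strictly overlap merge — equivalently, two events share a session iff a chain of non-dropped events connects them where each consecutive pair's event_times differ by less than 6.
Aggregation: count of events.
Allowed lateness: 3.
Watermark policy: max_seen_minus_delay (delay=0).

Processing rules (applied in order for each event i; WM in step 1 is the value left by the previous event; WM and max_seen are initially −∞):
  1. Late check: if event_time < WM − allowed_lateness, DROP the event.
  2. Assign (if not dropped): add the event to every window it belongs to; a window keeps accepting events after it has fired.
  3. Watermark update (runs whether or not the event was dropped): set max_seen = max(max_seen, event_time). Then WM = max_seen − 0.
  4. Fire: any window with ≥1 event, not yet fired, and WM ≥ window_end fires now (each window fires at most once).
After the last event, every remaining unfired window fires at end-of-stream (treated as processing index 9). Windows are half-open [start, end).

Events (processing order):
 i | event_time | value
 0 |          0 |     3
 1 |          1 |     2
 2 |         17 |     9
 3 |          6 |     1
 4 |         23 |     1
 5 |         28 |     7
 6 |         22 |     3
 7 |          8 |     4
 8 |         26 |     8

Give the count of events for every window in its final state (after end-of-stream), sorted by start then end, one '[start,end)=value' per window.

i=0 t=0 v=3: → [0,6); WM=0
i=1 t=1 v=2: → [0,7); WM=1
i=2 t=17 v=9: → [17,23); WM=17
i=3 t=6 v=1: DROP (t<17-3); WM=17
i=4 t=23 v=1: → [23,29); WM=23
i=5 t=28 v=7: → [23,34); WM=28
i=6 t=22 v=3: DROP (t<28-3); WM=28
i=7 t=8 v=4: DROP (t<28-3); WM=28
i=8 t=26 v=8: → [23,34); WM=28

[0,7)=2 [17,23)=1 [23,34)=3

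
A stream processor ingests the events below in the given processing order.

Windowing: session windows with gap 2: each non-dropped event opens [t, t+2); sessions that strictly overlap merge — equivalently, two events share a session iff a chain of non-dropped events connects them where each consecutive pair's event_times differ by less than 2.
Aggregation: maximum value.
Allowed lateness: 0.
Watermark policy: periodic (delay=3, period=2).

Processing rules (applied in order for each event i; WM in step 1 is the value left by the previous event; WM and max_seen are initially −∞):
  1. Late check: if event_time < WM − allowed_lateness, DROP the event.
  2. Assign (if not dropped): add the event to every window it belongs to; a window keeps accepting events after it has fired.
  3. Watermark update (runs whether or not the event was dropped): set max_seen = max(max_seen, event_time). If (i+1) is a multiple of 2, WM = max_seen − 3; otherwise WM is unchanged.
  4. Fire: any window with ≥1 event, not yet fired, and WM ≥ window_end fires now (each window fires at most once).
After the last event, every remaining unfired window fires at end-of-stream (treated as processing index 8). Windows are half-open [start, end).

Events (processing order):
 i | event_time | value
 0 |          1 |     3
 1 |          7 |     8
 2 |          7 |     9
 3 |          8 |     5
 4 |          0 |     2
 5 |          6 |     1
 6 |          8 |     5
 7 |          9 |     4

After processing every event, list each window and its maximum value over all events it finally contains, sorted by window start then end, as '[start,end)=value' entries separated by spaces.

i=0 t=1 v=3: → [1,3); WM=−∞
i=1 t=7 v=8: → [7,9); WM=4
i=2 t=7 v=9: → [7,9); WM=4
i=3 t=8 v=5: → [7,10); WM=5
i=4 t=0 v=2: DROP (t<5-0); WM=5
i=5 t=6 v=1: → [6,10); WM=5
i=6 t=8 v=5: → [6,10); WM=5
i=7 t=9 v=4: → [6,11); WM=6

[1,3)=3 [6,11)=9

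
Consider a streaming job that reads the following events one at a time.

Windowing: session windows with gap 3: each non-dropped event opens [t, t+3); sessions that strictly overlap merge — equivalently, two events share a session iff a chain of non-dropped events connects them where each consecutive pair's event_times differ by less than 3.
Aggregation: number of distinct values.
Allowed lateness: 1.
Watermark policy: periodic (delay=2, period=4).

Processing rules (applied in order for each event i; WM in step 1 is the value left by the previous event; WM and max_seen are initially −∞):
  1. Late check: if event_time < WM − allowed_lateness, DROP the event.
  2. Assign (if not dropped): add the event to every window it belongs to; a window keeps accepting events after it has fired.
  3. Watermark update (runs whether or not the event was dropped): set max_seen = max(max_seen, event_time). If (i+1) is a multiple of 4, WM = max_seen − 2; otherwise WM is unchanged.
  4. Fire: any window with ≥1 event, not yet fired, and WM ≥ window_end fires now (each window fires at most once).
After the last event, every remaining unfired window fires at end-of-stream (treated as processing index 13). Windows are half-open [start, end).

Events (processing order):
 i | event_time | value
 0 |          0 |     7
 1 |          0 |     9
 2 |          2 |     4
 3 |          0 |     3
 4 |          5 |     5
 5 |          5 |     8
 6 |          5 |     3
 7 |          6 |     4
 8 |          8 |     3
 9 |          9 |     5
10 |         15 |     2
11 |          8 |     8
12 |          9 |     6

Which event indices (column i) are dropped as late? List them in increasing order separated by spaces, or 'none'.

i=0 t=0 v=7: → [0,3); WM=−∞
i=1 t=0 v=9: → [0,3); WM=−∞
i=2 t=2 v=4: → [0,5); WM=−∞
i=3 t=0 v=3: → [0,5); WM=0
i=4 t=5 v=5: → [5,8); WM=0
i=5 t=5 v=8: → [5,8); WM=0
i=6 t=5 v=3: → [5,8); WM=0
i=7 t=6 v=4: → [5,9); WM=4
i=8 t=8 v=3: → [5,11); WM=4
i=9 t=9 v=5: → [5,12); WM=4
i=10 t=15 v=2: → [15,18); WM=4
i=11 t=8 v=8: → [5,12); WM=13
i=12 t=9 v=6: DROP (t<13-1); WM=13

12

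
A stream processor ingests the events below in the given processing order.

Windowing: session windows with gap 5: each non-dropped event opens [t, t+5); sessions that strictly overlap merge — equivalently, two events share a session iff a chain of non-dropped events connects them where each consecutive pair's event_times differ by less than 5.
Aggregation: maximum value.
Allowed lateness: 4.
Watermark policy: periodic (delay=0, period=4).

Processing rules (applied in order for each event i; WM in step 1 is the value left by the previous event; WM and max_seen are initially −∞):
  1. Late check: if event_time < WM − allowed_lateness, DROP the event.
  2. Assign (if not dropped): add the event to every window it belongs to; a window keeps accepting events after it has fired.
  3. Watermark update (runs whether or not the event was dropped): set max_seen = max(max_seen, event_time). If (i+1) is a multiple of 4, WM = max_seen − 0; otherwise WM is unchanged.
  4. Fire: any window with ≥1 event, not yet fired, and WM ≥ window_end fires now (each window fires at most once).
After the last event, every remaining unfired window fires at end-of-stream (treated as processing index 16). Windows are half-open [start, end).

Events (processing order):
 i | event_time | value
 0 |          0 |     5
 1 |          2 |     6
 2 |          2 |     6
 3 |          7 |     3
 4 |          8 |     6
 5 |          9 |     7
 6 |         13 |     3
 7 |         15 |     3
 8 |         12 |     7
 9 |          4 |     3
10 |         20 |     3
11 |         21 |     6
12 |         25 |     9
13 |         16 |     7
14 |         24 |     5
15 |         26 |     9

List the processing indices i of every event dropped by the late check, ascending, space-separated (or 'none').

9 13

i=0 t=0 v=5: → [0,5); WM=−∞
i=1 t=2 v=6: → [0,7); WM=−∞
i=2 t=2 v=6: → [0,7); WM=−∞
i=3 t=7 v=3: → [7,12); WM=7
i=4 t=8 v=6: → [7,13); WM=7
i=5 t=9 v=7: → [7,14); WM=7
i=6 t=13 v=3: → [7,18); WM=7
i=7 t=15 v=3: → [7,20); WM=15
i=8 t=12 v=7: → [7,20); WM=15
i=9 t=4 v=3: DROP (t<15-4); WM=15
i=10 t=20 v=3: → [20,25); WM=15
i=11 t=21 v=6: → [20,26); WM=21
i=12 t=25 v=9: → [20,30); WM=21
i=13 t=16 v=7: DROP (t<21-4); WM=21
i=14 t=24 v=5: → [20,30); WM=21
i=15 t=26 v=9: → [20,31); WM=26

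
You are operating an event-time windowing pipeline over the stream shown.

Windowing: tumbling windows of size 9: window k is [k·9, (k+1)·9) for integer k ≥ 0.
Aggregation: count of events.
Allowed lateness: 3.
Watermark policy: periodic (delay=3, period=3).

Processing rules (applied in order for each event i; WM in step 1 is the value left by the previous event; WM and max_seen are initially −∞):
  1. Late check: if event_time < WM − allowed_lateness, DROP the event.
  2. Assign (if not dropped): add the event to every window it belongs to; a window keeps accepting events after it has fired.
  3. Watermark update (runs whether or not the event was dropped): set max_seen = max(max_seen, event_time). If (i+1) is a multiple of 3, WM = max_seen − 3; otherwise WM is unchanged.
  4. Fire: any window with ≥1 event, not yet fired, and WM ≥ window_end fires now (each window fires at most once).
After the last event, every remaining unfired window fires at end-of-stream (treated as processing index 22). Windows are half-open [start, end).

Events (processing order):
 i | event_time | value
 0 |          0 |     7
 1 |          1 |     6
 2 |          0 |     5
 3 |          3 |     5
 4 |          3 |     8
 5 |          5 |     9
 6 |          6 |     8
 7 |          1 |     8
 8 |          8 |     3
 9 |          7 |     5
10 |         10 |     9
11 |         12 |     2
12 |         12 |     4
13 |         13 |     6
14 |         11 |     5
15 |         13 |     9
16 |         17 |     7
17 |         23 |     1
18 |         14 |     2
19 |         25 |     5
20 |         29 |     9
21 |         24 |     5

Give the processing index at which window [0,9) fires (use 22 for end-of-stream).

11

i=0 t=0 v=7: → [0,9); WM=−∞
i=1 t=1 v=6: → [0,9); WM=−∞
i=2 t=0 v=5: → [0,9); WM=-2
i=3 t=3 v=5: → [0,9); WM=-2
i=4 t=3 v=8: → [0,9); WM=-2
i=5 t=5 v=9: → [0,9); WM=2
i=6 t=6 v=8: → [0,9); WM=2
i=7 t=1 v=8: → [0,9); WM=2
i=8 t=8 v=3: → [0,9); WM=5
i=9 t=7 v=5: → [0,9); WM=5
i=10 t=10 v=9: → [9,18); WM=5
i=11 t=12 v=2: → [9,18); WM=9; [0,9) fires=10
i=12 t=12 v=4: → [9,18); WM=9
i=13 t=13 v=6: → [9,18); WM=9
i=14 t=11 v=5: → [9,18); WM=10
i=15 t=13 v=9: → [9,18); WM=10
i=16 t=17 v=7: → [9,18); WM=10
i=17 t=23 v=1: → [18,27); WM=20; [9,18) fires=7
i=18 t=14 v=2: DROP (t<20-3); WM=20
i=19 t=25 v=5: → [18,27); WM=20
i=20 t=29 v=9: → [27,36); WM=26
i=21 t=24 v=5: → [18,27); WM=26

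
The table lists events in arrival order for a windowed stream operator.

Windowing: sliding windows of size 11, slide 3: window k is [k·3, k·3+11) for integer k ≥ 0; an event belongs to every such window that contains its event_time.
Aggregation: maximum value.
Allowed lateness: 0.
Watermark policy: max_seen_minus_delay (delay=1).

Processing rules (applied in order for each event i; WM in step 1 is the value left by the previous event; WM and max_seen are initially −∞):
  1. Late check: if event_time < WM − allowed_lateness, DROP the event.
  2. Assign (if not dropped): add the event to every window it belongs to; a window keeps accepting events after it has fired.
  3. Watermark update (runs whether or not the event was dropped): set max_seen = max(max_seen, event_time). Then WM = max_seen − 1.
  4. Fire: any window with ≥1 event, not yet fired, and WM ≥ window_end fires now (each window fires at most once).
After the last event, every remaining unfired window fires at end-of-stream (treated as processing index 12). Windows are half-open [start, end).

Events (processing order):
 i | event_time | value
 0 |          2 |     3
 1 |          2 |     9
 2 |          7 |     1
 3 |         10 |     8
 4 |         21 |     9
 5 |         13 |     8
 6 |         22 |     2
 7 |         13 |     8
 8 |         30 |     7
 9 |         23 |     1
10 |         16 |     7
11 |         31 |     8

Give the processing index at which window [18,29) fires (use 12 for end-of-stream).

8

i=0 t=2 v=3: → [0,11); WM=1
i=1 t=2 v=9: → [0,11); WM=1
i=2 t=7 v=1: → [6,17),[3,14),[0,11); WM=6
i=3 t=10 v=8: → [9,20),[6,17),[3,14),[0,11); WM=9
i=4 t=21 v=9: → [21,32),[18,29),[15,26),[12,23); WM=20; [0,11) fires=9 [3,14) fires=8 [6,17) fires=8 [9,20) fires=8
i=5 t=13 v=8: DROP (t<20-0); WM=20
i=6 t=22 v=2: → [21,32),[18,29),[15,26),[12,23); WM=21
i=7 t=13 v=8: DROP (t<21-0); WM=21
i=8 t=30 v=7: → [30,41),[27,38),[24,35),[21,32); WM=29; [12,23) fires=9 [15,26) fires=9 [18,29) fires=9
i=9 t=23 v=1: DROP (t<29-0); WM=29
i=10 t=16 v=7: DROP (t<29-0); WM=29
i=11 t=31 v=8: → [30,41),[27,38),[24,35),[21,32); WM=30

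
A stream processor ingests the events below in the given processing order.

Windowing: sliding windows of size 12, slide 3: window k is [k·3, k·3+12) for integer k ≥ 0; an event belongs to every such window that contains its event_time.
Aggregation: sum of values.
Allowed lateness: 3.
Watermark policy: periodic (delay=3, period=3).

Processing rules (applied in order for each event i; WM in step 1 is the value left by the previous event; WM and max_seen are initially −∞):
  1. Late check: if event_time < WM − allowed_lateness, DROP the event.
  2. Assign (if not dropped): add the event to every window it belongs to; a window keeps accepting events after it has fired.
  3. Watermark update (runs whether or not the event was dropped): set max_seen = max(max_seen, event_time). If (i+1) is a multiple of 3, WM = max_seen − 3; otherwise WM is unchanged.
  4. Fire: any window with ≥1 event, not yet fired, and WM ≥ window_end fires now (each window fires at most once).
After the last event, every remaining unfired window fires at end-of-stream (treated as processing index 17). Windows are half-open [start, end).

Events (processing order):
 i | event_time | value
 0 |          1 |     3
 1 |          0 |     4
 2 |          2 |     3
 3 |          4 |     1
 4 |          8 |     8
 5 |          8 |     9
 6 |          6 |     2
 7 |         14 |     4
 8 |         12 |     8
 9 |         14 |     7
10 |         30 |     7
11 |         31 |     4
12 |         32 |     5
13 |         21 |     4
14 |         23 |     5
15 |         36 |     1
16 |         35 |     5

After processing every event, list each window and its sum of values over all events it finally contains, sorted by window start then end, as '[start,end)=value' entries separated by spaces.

[0,12)=30 [3,15)=39 [6,18)=38 [9,21)=19 [12,24)=19 [21,33)=16 [24,36)=21 [27,39)=22 [30,42)=22 [33,45)=6 [36,48)=1

i=0 t=1 v=3: → [0,12); WM=−∞
i=1 t=0 v=4: → [0,12); WM=−∞
i=2 t=2 v=3: → [0,12); WM=-1
i=3 t=4 v=1: → [3,15),[0,12); WM=-1
i=4 t=8 v=8: → [6,18),[3,15),[0,12); WM=-1
i=5 t=8 v=9: → [6,18),[3,15),[0,12); WM=5
i=6 t=6 v=2: → [6,18),[3,15),[0,12); WM=5
i=7 t=14 v=4: → [12,24),[9,21),[6,18),[3,15); WM=5
i=8 t=12 v=8: → [12,24),[9,21),[6,18),[3,15); WM=11
i=9 t=14 v=7: → [12,24),[9,21),[6,18),[3,15); WM=11
i=10 t=30 v=7: → [30,42),[27,39),[24,36),[21,33); WM=11
i=11 t=31 v=4: → [30,42),[27,39),[24,36),[21,33); WM=28; [0,12) fires=30 [3,15) fires=39 [6,18) fires=38 [9,21) fires=19 [12,24) fires=19
i=12 t=32 v=5: → [30,42),[27,39),[24,36),[21,33); WM=28
i=13 t=21 v=4: DROP (t<28-3); WM=28
i=14 t=23 v=5: DROP (t<28-3); WM=29
i=15 t=36 v=1: → [36,48),[33,45),[30,42),[27,39); WM=29
i=16 t=35 v=5: → [33,45),[30,42),[27,39),[24,36); WM=29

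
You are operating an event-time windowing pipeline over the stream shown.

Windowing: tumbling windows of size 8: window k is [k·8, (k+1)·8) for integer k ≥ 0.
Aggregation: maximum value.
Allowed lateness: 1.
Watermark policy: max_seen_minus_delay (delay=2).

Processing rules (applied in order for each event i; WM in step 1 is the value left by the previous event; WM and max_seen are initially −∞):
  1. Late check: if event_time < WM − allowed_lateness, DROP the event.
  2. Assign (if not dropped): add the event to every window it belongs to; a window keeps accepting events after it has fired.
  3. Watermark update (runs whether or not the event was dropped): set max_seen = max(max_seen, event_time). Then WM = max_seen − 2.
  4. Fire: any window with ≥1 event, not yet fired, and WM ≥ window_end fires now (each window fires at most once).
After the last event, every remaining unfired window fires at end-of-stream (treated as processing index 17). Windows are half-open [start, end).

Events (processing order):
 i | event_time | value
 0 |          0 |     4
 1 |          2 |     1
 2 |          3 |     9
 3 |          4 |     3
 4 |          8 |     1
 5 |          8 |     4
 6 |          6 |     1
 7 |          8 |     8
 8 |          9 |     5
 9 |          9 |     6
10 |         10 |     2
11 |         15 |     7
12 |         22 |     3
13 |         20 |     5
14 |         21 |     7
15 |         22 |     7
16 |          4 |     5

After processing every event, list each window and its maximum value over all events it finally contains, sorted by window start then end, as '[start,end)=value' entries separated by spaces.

[0,8)=9 [8,16)=8 [16,24)=7

i=0 t=0 v=4: → [0,8); WM=-2
i=1 t=2 v=1: → [0,8); WM=0
i=2 t=3 v=9: → [0,8); WM=1
i=3 t=4 v=3: → [0,8); WM=2
i=4 t=8 v=1: → [8,16); WM=6
i=5 t=8 v=4: → [8,16); WM=6
i=6 t=6 v=1: → [0,8); WM=6
i=7 t=8 v=8: → [8,16); WM=6
i=8 t=9 v=5: → [8,16); WM=7
i=9 t=9 v=6: → [8,16); WM=7
i=10 t=10 v=2: → [8,16); WM=8; [0,8) fires=9
i=11 t=15 v=7: → [8,16); WM=13
i=12 t=22 v=3: → [16,24); WM=20; [8,16) fires=8
i=13 t=20 v=5: → [16,24); WM=20
i=14 t=21 v=7: → [16,24); WM=20
i=15 t=22 v=7: → [16,24); WM=20
i=16 t=4 v=5: DROP (t<20-1); WM=20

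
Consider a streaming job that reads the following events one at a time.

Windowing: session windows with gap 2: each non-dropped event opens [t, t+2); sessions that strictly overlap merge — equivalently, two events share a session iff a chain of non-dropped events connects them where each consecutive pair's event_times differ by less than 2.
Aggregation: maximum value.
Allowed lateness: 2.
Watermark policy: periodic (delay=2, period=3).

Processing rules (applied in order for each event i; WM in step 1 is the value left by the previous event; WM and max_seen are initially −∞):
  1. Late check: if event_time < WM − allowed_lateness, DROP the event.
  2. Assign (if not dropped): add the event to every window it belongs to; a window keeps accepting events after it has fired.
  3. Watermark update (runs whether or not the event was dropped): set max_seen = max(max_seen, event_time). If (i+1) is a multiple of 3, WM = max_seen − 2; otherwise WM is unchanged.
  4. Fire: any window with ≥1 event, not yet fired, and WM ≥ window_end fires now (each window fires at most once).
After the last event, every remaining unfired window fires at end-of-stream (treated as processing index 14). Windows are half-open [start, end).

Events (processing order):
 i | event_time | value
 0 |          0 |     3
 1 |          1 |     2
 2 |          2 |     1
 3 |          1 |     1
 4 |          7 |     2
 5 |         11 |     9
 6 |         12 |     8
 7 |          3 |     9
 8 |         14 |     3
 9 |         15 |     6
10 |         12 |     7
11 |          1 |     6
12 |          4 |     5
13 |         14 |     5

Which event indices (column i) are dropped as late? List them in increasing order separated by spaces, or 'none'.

7 11 12

i=0 t=0 v=3: → [0,2); WM=−∞
i=1 t=1 v=2: → [0,3); WM=−∞
i=2 t=2 v=1: → [0,4); WM=0
i=3 t=1 v=1: → [0,4); WM=0
i=4 t=7 v=2: → [7,9); WM=0
i=5 t=11 v=9: → [11,13); WM=9
i=6 t=12 v=8: → [11,14); WM=9
i=7 t=3 v=9: DROP (t<9-2); WM=9
i=8 t=14 v=3: → [14,16); WM=12
i=9 t=15 v=6: → [14,17); WM=12
i=10 t=12 v=7: → [11,14); WM=12
i=11 t=1 v=6: DROP (t<12-2); WM=13
i=12 t=4 v=5: DROP (t<13-2); WM=13
i=13 t=14 v=5: → [14,17); WM=13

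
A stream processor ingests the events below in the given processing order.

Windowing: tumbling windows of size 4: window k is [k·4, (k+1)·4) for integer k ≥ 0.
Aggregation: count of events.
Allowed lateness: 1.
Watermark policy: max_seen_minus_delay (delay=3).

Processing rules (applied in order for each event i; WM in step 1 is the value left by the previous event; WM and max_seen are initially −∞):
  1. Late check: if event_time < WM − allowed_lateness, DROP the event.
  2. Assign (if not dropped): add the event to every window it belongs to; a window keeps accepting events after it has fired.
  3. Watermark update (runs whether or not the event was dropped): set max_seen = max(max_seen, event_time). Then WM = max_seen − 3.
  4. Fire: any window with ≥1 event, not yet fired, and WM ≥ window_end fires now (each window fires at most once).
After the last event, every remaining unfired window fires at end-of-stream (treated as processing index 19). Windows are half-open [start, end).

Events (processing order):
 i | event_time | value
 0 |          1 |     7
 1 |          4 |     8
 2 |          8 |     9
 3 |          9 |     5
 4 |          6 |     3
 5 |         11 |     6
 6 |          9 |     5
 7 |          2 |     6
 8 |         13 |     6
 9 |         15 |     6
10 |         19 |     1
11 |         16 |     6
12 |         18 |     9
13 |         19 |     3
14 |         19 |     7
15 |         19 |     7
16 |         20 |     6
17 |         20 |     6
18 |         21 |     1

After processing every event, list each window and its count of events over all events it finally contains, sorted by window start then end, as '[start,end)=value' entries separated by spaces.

[0,4)=1 [4,8)=2 [8,12)=4 [12,16)=2 [16,20)=6 [20,24)=3

i=0 t=1 v=7: → [0,4); WM=-2
i=1 t=4 v=8: → [4,8); WM=1
i=2 t=8 v=9: → [8,12); WM=5; [0,4) fires=1
i=3 t=9 v=5: → [8,12); WM=6
i=4 t=6 v=3: → [4,8); WM=6
i=5 t=11 v=6: → [8,12); WM=8; [4,8) fires=2
i=6 t=9 v=5: → [8,12); WM=8
i=7 t=2 v=6: DROP (t<8-1); WM=8
i=8 t=13 v=6: → [12,16); WM=10
i=9 t=15 v=6: → [12,16); WM=12; [8,12) fires=4
i=10 t=19 v=1: → [16,20); WM=16; [12,16) fires=2
i=11 t=16 v=6: → [16,20); WM=16
i=12 t=18 v=9: → [16,20); WM=16
i=13 t=19 v=3: → [16,20); WM=16
i=14 t=19 v=7: → [16,20); WM=16
i=15 t=19 v=7: → [16,20); WM=16
i=16 t=20 v=6: → [20,24); WM=17
i=17 t=20 v=6: → [20,24); WM=17
i=18 t=21 v=1: → [20,24); WM=18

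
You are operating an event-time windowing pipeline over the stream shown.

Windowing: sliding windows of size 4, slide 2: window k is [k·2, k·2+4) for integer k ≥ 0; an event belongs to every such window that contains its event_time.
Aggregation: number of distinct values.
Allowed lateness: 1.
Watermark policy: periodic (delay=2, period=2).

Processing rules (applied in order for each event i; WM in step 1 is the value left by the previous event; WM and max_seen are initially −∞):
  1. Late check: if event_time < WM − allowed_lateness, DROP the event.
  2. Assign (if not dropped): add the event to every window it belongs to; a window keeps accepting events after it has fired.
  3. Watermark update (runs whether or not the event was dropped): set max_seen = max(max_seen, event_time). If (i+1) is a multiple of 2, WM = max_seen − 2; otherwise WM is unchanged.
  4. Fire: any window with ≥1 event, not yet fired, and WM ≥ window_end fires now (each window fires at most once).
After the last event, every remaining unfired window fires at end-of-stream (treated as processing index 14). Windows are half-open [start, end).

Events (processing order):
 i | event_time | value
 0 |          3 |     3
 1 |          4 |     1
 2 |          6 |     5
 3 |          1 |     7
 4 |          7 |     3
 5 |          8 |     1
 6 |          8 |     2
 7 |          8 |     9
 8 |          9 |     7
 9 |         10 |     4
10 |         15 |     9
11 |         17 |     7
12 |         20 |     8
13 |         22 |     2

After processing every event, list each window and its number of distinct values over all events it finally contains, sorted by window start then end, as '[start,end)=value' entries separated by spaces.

i=0 t=3 v=3: → [2,6),[0,4); WM=−∞
i=1 t=4 v=1: → [4,8),[2,6); WM=2
i=2 t=6 v=5: → [6,10),[4,8); WM=2
i=3 t=1 v=7: → [0,4); WM=4; [0,4) fires=2
i=4 t=7 v=3: → [6,10),[4,8); WM=4
i=5 t=8 v=1: → [8,12),[6,10); WM=6; [2,6) fires=2
i=6 t=8 v=2: → [8,12),[6,10); WM=6
i=7 t=8 v=9: → [8,12),[6,10); WM=6
i=8 t=9 v=7: → [8,12),[6,10); WM=6
i=9 t=10 v=4: → [10,14),[8,12); WM=8; [4,8) fires=3
i=10 t=15 v=9: → [14,18),[12,16); WM=8
i=11 t=17 v=7: → [16,20),[14,18); WM=15; [6,10) fires=6 [8,12) fires=5 [10,14) fires=1
i=12 t=20 v=8: → [20,24),[18,22); WM=15
i=13 t=22 v=2: → [22,26),[20,24); WM=20; [12,16) fires=1 [14,18) fires=2 [16,20) fires=1

[0,4)=2 [2,6)=2 [4,8)=3 [6,10)=6 [8,12)=5 [10,14)=1 [12,16)=1 [14,18)=2 [16,20)=1 [18,22)=1 [20,24)=2 [22,26)=1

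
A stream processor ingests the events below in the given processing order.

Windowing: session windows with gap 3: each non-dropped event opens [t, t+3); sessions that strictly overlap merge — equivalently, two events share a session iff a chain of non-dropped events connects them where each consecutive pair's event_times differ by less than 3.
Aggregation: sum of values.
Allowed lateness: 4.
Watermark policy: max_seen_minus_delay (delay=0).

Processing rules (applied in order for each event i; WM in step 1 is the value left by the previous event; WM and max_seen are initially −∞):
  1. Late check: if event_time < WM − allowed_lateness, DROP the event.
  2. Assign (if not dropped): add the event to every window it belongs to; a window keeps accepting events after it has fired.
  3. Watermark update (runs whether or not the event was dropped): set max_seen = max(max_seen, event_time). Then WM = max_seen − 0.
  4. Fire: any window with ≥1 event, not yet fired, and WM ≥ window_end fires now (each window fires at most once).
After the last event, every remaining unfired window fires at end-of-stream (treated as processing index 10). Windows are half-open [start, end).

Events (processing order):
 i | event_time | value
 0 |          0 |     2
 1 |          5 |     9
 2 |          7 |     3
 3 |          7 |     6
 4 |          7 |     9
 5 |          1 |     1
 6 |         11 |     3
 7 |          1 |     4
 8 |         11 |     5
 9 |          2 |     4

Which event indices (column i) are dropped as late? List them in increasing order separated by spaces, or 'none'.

i=0 t=0 v=2: → [0,3); WM=0
i=1 t=5 v=9: → [5,8); WM=5
i=2 t=7 v=3: → [5,10); WM=7
i=3 t=7 v=6: → [5,10); WM=7
i=4 t=7 v=9: → [5,10); WM=7
i=5 t=1 v=1: DROP (t<7-4); WM=7
i=6 t=11 v=3: → [11,14); WM=11
i=7 t=1 v=4: DROP (t<11-4); WM=11
i=8 t=11 v=5: → [11,14); WM=11
i=9 t=2 v=4: DROP (t<11-4); WM=11

5 7 9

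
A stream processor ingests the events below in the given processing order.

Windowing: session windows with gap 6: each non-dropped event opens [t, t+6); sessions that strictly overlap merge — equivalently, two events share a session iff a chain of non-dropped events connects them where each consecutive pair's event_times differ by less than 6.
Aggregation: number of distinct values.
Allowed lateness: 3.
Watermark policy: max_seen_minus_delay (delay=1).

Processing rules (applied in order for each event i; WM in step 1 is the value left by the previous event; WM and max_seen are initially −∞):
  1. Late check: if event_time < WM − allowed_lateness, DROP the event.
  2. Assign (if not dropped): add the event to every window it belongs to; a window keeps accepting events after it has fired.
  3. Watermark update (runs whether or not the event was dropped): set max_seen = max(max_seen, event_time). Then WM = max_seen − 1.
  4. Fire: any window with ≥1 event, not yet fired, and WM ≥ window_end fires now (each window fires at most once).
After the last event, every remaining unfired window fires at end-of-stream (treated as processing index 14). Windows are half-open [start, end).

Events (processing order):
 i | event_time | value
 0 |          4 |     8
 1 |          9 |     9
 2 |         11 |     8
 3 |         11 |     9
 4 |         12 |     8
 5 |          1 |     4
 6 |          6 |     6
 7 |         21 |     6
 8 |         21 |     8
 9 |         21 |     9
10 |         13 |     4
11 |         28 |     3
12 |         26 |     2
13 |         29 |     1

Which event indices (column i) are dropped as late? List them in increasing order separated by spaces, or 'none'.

5 6 10

i=0 t=4 v=8: → [4,10); WM=3
i=1 t=9 v=9: → [4,15); WM=8
i=2 t=11 v=8: → [4,17); WM=10
i=3 t=11 v=9: → [4,17); WM=10
i=4 t=12 v=8: → [4,18); WM=11
i=5 t=1 v=4: DROP (t<11-3); WM=11
i=6 t=6 v=6: DROP (t<11-3); WM=11
i=7 t=21 v=6: → [21,27); WM=20
i=8 t=21 v=8: → [21,27); WM=20
i=9 t=21 v=9: → [21,27); WM=20
i=10 t=13 v=4: DROP (t<20-3); WM=20
i=11 t=28 v=3: → [28,34); WM=27
i=12 t=26 v=2: → [21,34); WM=27
i=13 t=29 v=1: → [21,35); WM=28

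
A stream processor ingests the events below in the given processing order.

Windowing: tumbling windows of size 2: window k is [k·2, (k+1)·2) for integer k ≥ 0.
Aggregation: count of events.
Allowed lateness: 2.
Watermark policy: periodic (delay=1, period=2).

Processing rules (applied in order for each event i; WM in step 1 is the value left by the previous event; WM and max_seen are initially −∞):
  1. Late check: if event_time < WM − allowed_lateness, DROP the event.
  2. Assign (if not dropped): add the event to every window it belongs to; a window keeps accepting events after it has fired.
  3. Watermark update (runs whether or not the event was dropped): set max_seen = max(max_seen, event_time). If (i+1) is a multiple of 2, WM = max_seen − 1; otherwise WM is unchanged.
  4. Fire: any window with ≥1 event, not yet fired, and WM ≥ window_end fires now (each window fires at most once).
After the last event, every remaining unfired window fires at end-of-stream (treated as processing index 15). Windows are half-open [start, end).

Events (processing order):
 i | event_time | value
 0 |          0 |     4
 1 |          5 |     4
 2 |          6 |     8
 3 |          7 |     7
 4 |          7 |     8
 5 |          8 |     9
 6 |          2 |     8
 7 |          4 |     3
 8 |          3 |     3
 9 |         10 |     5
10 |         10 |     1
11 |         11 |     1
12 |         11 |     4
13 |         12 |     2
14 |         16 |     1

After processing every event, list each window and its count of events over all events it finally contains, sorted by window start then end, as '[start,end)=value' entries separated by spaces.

[0,2)=1 [4,6)=1 [6,8)=3 [8,10)=1 [10,12)=4 [12,14)=1 [16,18)=1

i=0 t=0 v=4: → [0,2); WM=−∞
i=1 t=5 v=4: → [4,6); WM=4; [0,2) fires=1
i=2 t=6 v=8: → [6,8); WM=4
i=3 t=7 v=7: → [6,8); WM=6; [4,6) fires=1
i=4 t=7 v=8: → [6,8); WM=6
i=5 t=8 v=9: → [8,10); WM=7
i=6 t=2 v=8: DROP (t<7-2); WM=7
i=7 t=4 v=3: DROP (t<7-2); WM=7
i=8 t=3 v=3: DROP (t<7-2); WM=7
i=9 t=10 v=5: → [10,12); WM=9; [6,8) fires=3
i=10 t=10 v=1: → [10,12); WM=9
i=11 t=11 v=1: → [10,12); WM=10; [8,10) fires=1
i=12 t=11 v=4: → [10,12); WM=10
i=13 t=12 v=2: → [12,14); WM=11
i=14 t=16 v=1: → [16,18); WM=11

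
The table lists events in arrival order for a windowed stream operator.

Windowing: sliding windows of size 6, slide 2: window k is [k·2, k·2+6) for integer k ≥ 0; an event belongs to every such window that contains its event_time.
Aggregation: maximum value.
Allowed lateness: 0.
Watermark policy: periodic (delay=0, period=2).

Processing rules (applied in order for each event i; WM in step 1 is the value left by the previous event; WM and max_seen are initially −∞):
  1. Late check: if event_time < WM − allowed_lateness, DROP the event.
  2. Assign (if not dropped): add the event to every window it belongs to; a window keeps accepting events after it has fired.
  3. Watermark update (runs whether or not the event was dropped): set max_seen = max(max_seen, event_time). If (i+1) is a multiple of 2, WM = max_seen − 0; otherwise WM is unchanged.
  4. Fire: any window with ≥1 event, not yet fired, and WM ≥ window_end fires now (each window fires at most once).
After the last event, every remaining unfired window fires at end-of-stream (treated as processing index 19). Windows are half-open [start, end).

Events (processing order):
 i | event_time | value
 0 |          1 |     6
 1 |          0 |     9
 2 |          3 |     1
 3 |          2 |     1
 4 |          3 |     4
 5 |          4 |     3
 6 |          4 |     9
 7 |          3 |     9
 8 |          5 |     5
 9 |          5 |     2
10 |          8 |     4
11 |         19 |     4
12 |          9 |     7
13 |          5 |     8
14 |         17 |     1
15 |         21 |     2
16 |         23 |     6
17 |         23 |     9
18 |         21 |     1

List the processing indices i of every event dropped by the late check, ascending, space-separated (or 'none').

7 12 13 14 18

i=0 t=1 v=6: → [0,6); WM=−∞
i=1 t=0 v=9: → [0,6); WM=1
i=2 t=3 v=1: → [2,8),[0,6); WM=1
i=3 t=2 v=1: → [2,8),[0,6); WM=3
i=4 t=3 v=4: → [2,8),[0,6); WM=3
i=5 t=4 v=3: → [4,10),[2,8),[0,6); WM=4
i=6 t=4 v=9: → [4,10),[2,8),[0,6); WM=4
i=7 t=3 v=9: DROP (t<4-0); WM=4
i=8 t=5 v=5: → [4,10),[2,8),[0,6); WM=4
i=9 t=5 v=2: → [4,10),[2,8),[0,6); WM=5
i=10 t=8 v=4: → [8,14),[6,12),[4,10); WM=5
i=11 t=19 v=4: → [18,24),[16,22),[14,20); WM=19; [0,6) fires=9 [2,8) fires=9 [4,10) fires=9 [6,12) fires=4 [8,14) fires=4
i=12 t=9 v=7: DROP (t<19-0); WM=19
i=13 t=5 v=8: DROP (t<19-0); WM=19
i=14 t=17 v=1: DROP (t<19-0); WM=19
i=15 t=21 v=2: → [20,26),[18,24),[16,22); WM=21; [14,20) fires=4
i=16 t=23 v=6: → [22,28),[20,26),[18,24); WM=21
i=17 t=23 v=9: → [22,28),[20,26),[18,24); WM=23; [16,22) fires=4
i=18 t=21 v=1: DROP (t<23-0); WM=23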